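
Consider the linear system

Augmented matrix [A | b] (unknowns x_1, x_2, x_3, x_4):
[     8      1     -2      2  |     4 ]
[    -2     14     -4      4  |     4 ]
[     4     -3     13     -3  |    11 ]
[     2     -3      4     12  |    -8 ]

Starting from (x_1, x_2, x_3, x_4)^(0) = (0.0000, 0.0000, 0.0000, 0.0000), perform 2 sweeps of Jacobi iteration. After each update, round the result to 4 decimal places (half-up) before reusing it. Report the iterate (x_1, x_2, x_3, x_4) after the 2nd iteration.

Iteration 1:
  x_1 = (4 - (1)·0.0000 - (-2)·0.0000 - (2)·0.0000) / (8) = 0.5000
  x_2 = (4 - (-2)·0.0000 - (-4)·0.0000 - (4)·0.0000) / (14) = 0.2857
  x_3 = (11 - (4)·0.0000 - (-3)·0.0000 - (-3)·0.0000) / (13) = 0.8462
  x_4 = (-8 - (2)·0.0000 - (-3)·0.0000 - (4)·0.0000) / (12) = -0.6667
Iteration 2:
  x_1 = (4 - (1)·0.2857 - (-2)·0.8462 - (2)·-0.6667) / (8) = 0.8425
  x_2 = (4 - (-2)·0.5000 - (-4)·0.8462 - (4)·-0.6667) / (14) = 0.7894
  x_3 = (11 - (4)·0.5000 - (-3)·0.2857 - (-3)·-0.6667) / (13) = 0.6044
  x_4 = (-8 - (2)·0.5000 - (-3)·0.2857 - (4)·0.8462) / (12) = -0.9606

(0.8425, 0.7894, 0.6044, -0.9606)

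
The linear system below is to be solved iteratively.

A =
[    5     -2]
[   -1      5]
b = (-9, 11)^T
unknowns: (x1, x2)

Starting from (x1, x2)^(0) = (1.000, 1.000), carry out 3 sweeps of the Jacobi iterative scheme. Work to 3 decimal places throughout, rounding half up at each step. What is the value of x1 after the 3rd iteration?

-1.032

Iteration 1:
  x1 = (-9 - (-2)·1.000) / (5) = -1.400
  x2 = (11 - (-1)·1.000) / (5) = 2.400
Iteration 2:
  x1 = (-9 - (-2)·2.400) / (5) = -0.840
  x2 = (11 - (-1)·-1.400) / (5) = 1.920
Iteration 3:
  x1 = (-9 - (-2)·1.920) / (5) = -1.032
  x2 = (11 - (-1)·-0.840) / (5) = 2.032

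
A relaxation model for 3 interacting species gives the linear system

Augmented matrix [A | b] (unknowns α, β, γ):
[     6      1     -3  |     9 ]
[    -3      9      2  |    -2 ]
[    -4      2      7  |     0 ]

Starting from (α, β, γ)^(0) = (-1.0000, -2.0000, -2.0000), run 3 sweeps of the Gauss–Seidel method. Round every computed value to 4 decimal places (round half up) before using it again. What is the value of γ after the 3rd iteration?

1.0123

Iteration 1:
  α = (9 - (1)·-2.0000 - (-3)·-2.0000) / (6) = 0.8333
  β = (-2 - (-3)·0.8333 - (2)·-2.0000) / (9) = 0.5000
  γ = (0 - (-4)·0.8333 - (2)·0.5000) / (7) = 0.3333
Iteration 2:
  α = (9 - (1)·0.5000 - (-3)·0.3333) / (6) = 1.5833
  β = (-2 - (-3)·1.5833 - (2)·0.3333) / (9) = 0.2315
  γ = (0 - (-4)·1.5833 - (2)·0.2315) / (7) = 0.8386
Iteration 3:
  α = (9 - (1)·0.2315 - (-3)·0.8386) / (6) = 1.8807
  β = (-2 - (-3)·1.8807 - (2)·0.8386) / (9) = 0.2183
  γ = (0 - (-4)·1.8807 - (2)·0.2183) / (7) = 1.0123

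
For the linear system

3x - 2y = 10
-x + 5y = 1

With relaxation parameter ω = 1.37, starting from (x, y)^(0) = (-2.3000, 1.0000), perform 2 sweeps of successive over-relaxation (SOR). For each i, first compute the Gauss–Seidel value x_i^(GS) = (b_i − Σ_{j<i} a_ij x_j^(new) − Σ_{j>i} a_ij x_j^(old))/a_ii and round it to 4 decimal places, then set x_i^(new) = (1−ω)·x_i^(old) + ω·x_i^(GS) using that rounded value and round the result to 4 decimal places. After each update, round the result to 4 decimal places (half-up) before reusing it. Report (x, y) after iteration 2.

(3.7209, 0.6872)

Iteration 1:
  x: GS value = (10 - (-2)·1.0000) / (3) = 4.0000;  x ← (1−ω)·-2.3000 + ω·4.0000 = 6.3310
  y: GS value = (1 - (-1)·6.3310) / (5) = 1.4662;  y ← (1−ω)·1.0000 + ω·1.4662 = 1.6387
Iteration 2:
  x: GS value = (10 - (-2)·1.6387) / (3) = 4.4258;  x ← (1−ω)·6.3310 + ω·4.4258 = 3.7209
  y: GS value = (1 - (-1)·3.7209) / (5) = 0.9442;  y ← (1−ω)·1.6387 + ω·0.9442 = 0.6872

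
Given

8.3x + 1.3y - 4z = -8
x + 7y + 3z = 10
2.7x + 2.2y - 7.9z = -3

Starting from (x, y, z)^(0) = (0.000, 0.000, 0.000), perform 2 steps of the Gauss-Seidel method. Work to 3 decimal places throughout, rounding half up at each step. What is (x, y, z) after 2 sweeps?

Iteration 1:
  x = (-8 - (1.3)·0.000 - (-4)·0.000) / (8.3) = -0.964
  y = (10 - (1)·-0.964 - (3)·0.000) / (7) = 1.566
  z = (-3 - (2.7)·-0.964 - (2.2)·1.566) / (-7.9) = 0.486
Iteration 2:
  x = (-8 - (1.3)·1.566 - (-4)·0.486) / (8.3) = -0.975
  y = (10 - (1)·-0.975 - (3)·0.486) / (7) = 1.360
  z = (-3 - (2.7)·-0.975 - (2.2)·1.360) / (-7.9) = 0.425

(-0.975, 1.360, 0.425)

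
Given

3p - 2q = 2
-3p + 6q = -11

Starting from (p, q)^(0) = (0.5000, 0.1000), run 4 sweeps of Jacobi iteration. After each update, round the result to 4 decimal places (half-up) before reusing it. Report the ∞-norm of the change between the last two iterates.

0.3741

Iteration 1:
  p = (2 - (-2)·0.1000) / (3) = 0.7333
  q = (-11 - (-3)·0.5000) / (6) = -1.5833
Iteration 2:
  p = (2 - (-2)·-1.5833) / (3) = -0.3889
  q = (-11 - (-3)·0.7333) / (6) = -1.4667
Iteration 3:
  p = (2 - (-2)·-1.4667) / (3) = -0.3111
  q = (-11 - (-3)·-0.3889) / (6) = -2.0278
Iteration 4:
  p = (2 - (-2)·-2.0278) / (3) = -0.6852
  q = (-11 - (-3)·-0.3111) / (6) = -1.9889
Change: (-0.3741, 0.0389) → max |·| = 0.3741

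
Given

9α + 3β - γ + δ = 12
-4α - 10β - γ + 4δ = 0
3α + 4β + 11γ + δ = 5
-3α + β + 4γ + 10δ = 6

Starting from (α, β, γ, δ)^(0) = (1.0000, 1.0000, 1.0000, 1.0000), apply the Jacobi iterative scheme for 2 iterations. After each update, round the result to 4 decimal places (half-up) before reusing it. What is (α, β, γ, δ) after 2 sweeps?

(1.2919, -0.2127, 0.1818, 1.0191)

Iteration 1:
  α = (12 - (3)·1.0000 - (-1)·1.0000 - (1)·1.0000) / (9) = 1.0000
  β = (0 - (-4)·1.0000 - (-1)·1.0000 - (4)·1.0000) / (-10) = -0.1000
  γ = (5 - (3)·1.0000 - (4)·1.0000 - (1)·1.0000) / (11) = -0.2727
  δ = (6 - (-3)·1.0000 - (1)·1.0000 - (4)·1.0000) / (10) = 0.4000
Iteration 2:
  α = (12 - (3)·-0.1000 - (-1)·-0.2727 - (1)·0.4000) / (9) = 1.2919
  β = (0 - (-4)·1.0000 - (-1)·-0.2727 - (4)·0.4000) / (-10) = -0.2127
  γ = (5 - (3)·1.0000 - (4)·-0.1000 - (1)·0.4000) / (11) = 0.1818
  δ = (6 - (-3)·1.0000 - (1)·-0.1000 - (4)·-0.2727) / (10) = 1.0191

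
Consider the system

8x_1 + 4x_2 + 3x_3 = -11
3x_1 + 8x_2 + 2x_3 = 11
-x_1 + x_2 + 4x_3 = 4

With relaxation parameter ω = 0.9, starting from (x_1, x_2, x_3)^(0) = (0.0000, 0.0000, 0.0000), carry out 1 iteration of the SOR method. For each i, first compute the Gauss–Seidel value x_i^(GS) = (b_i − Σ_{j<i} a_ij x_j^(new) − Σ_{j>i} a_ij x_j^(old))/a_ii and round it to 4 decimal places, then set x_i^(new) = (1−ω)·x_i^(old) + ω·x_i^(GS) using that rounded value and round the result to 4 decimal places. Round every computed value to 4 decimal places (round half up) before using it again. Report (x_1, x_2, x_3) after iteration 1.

(-1.2375, 1.6552, 0.2491)

Iteration 1:
  x_1: GS value = (-11 - (4)·0.0000 - (3)·0.0000) / (8) = -1.3750;  x_1 ← (1−ω)·0.0000 + ω·-1.3750 = -1.2375
  x_2: GS value = (11 - (3)·-1.2375 - (2)·0.0000) / (8) = 1.8391;  x_2 ← (1−ω)·0.0000 + ω·1.8391 = 1.6552
  x_3: GS value = (4 - (-1)·-1.2375 - (1)·1.6552) / (4) = 0.2768;  x_3 ← (1−ω)·0.0000 + ω·0.2768 = 0.2491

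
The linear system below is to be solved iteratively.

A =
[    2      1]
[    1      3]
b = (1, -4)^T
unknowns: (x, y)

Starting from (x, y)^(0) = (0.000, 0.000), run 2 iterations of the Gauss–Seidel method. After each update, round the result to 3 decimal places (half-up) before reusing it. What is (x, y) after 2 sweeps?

Iteration 1:
  x = (1 - (1)·0.000) / (2) = 0.500
  y = (-4 - (1)·0.500) / (3) = -1.500
Iteration 2:
  x = (1 - (1)·-1.500) / (2) = 1.250
  y = (-4 - (1)·1.250) / (3) = -1.750

(1.250, -1.750)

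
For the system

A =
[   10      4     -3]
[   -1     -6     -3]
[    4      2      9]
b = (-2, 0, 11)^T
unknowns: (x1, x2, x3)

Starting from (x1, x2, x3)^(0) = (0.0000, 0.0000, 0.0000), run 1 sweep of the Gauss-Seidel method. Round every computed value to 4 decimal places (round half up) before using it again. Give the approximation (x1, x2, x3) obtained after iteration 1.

Iteration 1:
  x1 = (-2 - (4)·0.0000 - (-3)·0.0000) / (10) = -0.2000
  x2 = (0 - (-1)·-0.2000 - (-3)·0.0000) / (-6) = 0.0333
  x3 = (11 - (4)·-0.2000 - (2)·0.0333) / (9) = 1.3037

(-0.2000, 0.0333, 1.3037)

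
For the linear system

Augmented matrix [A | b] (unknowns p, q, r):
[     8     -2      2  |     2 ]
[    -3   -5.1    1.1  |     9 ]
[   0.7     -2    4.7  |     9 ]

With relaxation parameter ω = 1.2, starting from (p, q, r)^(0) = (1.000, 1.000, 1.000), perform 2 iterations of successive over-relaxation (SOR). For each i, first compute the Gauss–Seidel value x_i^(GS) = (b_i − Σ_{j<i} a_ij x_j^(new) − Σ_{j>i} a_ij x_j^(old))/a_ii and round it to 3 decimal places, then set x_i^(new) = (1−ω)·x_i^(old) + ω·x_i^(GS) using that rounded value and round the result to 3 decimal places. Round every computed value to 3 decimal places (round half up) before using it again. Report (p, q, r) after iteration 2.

(-0.657, -0.971, 1.721)

Iteration 1:
  p: GS value = (2 - (-2)·1.000 - (2)·1.000) / (8) = 0.250;  p ← (1−ω)·1.000 + ω·0.250 = 0.100
  q: GS value = (9 - (-3)·0.100 - (1.1)·1.000) / (-5.1) = -1.608;  q ← (1−ω)·1.000 + ω·-1.608 = -2.130
  r: GS value = (9 - (0.7)·0.100 - (-2)·-2.130) / (4.7) = 0.994;  r ← (1−ω)·1.000 + ω·0.994 = 0.993
Iteration 2:
  p: GS value = (2 - (-2)·-2.130 - (2)·0.993) / (8) = -0.531;  p ← (1−ω)·0.100 + ω·-0.531 = -0.657
  q: GS value = (9 - (-3)·-0.657 - (1.1)·0.993) / (-5.1) = -1.164;  q ← (1−ω)·-2.130 + ω·-1.164 = -0.971
  r: GS value = (9 - (0.7)·-0.657 - (-2)·-0.971) / (4.7) = 1.600;  r ← (1−ω)·0.993 + ω·1.600 = 1.721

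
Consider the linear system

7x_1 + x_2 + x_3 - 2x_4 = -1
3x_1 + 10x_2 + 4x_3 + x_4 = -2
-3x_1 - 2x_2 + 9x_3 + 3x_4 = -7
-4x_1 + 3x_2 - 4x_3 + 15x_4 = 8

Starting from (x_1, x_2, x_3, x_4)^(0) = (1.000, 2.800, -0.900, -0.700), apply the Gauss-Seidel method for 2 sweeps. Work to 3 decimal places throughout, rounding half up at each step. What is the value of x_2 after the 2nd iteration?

0.074

Iteration 1:
  x_1 = (-1 - (1)·2.800 - (1)·-0.900 - (-2)·-0.700) / (7) = -0.614
  x_2 = (-2 - (3)·-0.614 - (4)·-0.900 - (1)·-0.700) / (10) = 0.414
  x_3 = (-7 - (-3)·-0.614 - (-2)·0.414 - (3)·-0.700) / (9) = -0.657
  x_4 = (8 - (-4)·-0.614 - (3)·0.414 - (-4)·-0.657) / (15) = 0.112
Iteration 2:
  x_1 = (-1 - (1)·0.414 - (1)·-0.657 - (-2)·0.112) / (7) = -0.076
  x_2 = (-2 - (3)·-0.076 - (4)·-0.657 - (1)·0.112) / (10) = 0.074
  x_3 = (-7 - (-3)·-0.076 - (-2)·0.074 - (3)·0.112) / (9) = -0.824
  x_4 = (8 - (-4)·-0.076 - (3)·0.074 - (-4)·-0.824) / (15) = 0.279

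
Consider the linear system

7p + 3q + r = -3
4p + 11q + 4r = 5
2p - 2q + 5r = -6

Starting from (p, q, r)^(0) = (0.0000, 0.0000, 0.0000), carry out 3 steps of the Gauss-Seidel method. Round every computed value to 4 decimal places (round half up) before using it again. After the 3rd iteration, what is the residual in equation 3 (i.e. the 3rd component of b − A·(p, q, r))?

Iteration 1:
  p = (-3 - (3)·0.0000 - (1)·0.0000) / (7) = -0.4286
  q = (5 - (4)·-0.4286 - (4)·0.0000) / (11) = 0.6104
  r = (-6 - (2)·-0.4286 - (-2)·0.6104) / (5) = -0.7844
Iteration 2:
  p = (-3 - (3)·0.6104 - (1)·-0.7844) / (7) = -0.5781
  q = (5 - (4)·-0.5781 - (4)·-0.7844) / (11) = 0.9500
  r = (-6 - (2)·-0.5781 - (-2)·0.9500) / (5) = -0.5888
Iteration 3:
  p = (-3 - (3)·0.9500 - (1)·-0.5888) / (7) = -0.7516
  q = (5 - (4)·-0.7516 - (4)·-0.5888) / (11) = 0.9420
  r = (-6 - (2)·-0.7516 - (-2)·0.9420) / (5) = -0.5226
Residual b − A·x = (-0.0422, -0.2652, 0.0002)

0.0002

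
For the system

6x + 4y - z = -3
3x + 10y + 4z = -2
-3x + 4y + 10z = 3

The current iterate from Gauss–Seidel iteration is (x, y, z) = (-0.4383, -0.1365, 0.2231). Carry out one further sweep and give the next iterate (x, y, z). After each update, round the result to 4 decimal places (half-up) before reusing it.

(-0.3718, -0.1777, 0.2595)

One sweep:
  x = (-3 - (4)·-0.1365 - (-1)·0.2231) / (6) = -0.3718
  y = (-2 - (3)·-0.3718 - (4)·0.2231) / (10) = -0.1777
  z = (3 - (-3)·-0.3718 - (4)·-0.1777) / (10) = 0.2595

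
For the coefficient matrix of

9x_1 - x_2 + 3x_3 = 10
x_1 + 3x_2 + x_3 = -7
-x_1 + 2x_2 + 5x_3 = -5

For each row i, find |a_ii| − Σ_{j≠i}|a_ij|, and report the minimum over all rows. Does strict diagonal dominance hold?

1

row 1: |9| − (1+3) = 5
row 2: |3| − (1+1) = 1
row 3: |5| − (1+2) = 2
minimum over rows = 1 → strictly diagonally dominant (convergence guaranteed)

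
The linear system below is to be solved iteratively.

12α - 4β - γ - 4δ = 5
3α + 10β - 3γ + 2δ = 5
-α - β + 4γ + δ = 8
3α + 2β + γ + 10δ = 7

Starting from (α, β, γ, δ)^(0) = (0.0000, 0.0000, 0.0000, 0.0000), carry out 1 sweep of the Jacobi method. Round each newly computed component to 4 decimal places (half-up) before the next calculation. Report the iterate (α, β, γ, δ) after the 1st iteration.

(0.4167, 0.5000, 2.0000, 0.7000)

Iteration 1:
  α = (5 - (-4)·0.0000 - (-1)·0.0000 - (-4)·0.0000) / (12) = 0.4167
  β = (5 - (3)·0.0000 - (-3)·0.0000 - (2)·0.0000) / (10) = 0.5000
  γ = (8 - (-1)·0.0000 - (-1)·0.0000 - (1)·0.0000) / (4) = 2.0000
  δ = (7 - (3)·0.0000 - (2)·0.0000 - (1)·0.0000) / (10) = 0.7000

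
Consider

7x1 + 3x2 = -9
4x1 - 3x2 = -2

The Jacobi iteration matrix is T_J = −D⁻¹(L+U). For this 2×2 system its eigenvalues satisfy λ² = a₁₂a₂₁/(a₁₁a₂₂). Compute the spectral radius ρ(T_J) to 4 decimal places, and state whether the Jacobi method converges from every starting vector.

a₁₂a₂₁/(a₁₁a₂₂) = (3)·(4) / ((7)·(-3)) = -0.571429
ρ = √|-0.571429| = √0.571429 = 0.7559
ρ < 1, so Jacobi converges

0.7559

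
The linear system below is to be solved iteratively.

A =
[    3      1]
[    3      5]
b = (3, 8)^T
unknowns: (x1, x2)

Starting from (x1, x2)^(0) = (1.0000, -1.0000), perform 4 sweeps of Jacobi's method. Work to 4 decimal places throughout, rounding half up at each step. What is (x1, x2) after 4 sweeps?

Iteration 1:
  x1 = (3 - (1)·-1.0000) / (3) = 1.3333
  x2 = (8 - (3)·1.0000) / (5) = 1.0000
Iteration 2:
  x1 = (3 - (1)·1.0000) / (3) = 0.6667
  x2 = (8 - (3)·1.3333) / (5) = 0.8000
Iteration 3:
  x1 = (3 - (1)·0.8000) / (3) = 0.7333
  x2 = (8 - (3)·0.6667) / (5) = 1.2000
Iteration 4:
  x1 = (3 - (1)·1.2000) / (3) = 0.6000
  x2 = (8 - (3)·0.7333) / (5) = 1.1600

(0.6000, 1.1600)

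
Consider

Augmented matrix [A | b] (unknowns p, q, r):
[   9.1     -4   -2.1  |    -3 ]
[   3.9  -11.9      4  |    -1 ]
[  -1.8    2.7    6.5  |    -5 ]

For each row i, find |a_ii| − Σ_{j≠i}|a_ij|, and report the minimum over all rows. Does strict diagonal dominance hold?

row 1: |9.1| − (4+2.1) = 3
row 2: |-11.9| − (3.9+4) = 4
row 3: |6.5| − (1.8+2.7) = 2
minimum over rows = 2 → strictly diagonally dominant (convergence guaranteed)

2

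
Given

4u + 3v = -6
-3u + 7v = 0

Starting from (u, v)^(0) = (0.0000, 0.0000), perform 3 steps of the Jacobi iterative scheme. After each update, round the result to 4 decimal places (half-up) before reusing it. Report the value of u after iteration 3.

-1.0178

Iteration 1:
  u = (-6 - (3)·0.0000) / (4) = -1.5000
  v = (0 - (-3)·0.0000) / (7) = 0.0000
Iteration 2:
  u = (-6 - (3)·0.0000) / (4) = -1.5000
  v = (0 - (-3)·-1.5000) / (7) = -0.6429
Iteration 3:
  u = (-6 - (3)·-0.6429) / (4) = -1.0178
  v = (0 - (-3)·-1.5000) / (7) = -0.6429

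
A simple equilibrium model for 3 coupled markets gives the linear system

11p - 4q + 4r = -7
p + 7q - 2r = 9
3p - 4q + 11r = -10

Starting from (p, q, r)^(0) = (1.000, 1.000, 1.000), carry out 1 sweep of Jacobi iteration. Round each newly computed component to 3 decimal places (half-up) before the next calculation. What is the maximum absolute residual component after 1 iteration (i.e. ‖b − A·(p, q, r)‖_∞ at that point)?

8.984

Iteration 1:
  p = (-7 - (-4)·1.000 - (4)·1.000) / (11) = -0.636
  q = (9 - (1)·1.000 - (-2)·1.000) / (7) = 1.429
  r = (-10 - (3)·1.000 - (-4)·1.000) / (11) = -0.818
Residual b − A·x = (8.984, -2.003, 6.622); ∞-norm = 8.984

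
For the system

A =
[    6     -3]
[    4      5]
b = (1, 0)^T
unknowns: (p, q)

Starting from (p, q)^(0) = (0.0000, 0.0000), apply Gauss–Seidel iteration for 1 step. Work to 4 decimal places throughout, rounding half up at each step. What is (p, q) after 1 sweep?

Iteration 1:
  p = (1 - (-3)·0.0000) / (6) = 0.1667
  q = (0 - (4)·0.1667) / (5) = -0.1334

(0.1667, -0.1334)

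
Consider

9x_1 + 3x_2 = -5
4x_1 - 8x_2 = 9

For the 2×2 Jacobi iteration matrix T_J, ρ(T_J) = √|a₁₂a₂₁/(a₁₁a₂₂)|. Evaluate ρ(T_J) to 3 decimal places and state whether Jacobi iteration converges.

a₁₂a₂₁/(a₁₁a₂₂) = (3)·(4) / ((9)·(-8)) = -0.166667
ρ = √|-0.166667| = √0.166667 = 0.408
ρ < 1, so Jacobi converges

0.408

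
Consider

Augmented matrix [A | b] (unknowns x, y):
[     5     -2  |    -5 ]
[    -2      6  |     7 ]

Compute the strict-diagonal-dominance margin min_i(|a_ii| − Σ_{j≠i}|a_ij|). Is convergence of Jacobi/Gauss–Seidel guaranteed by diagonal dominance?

3

row 1: |5| − (2) = 3
row 2: |6| − (2) = 4
minimum over rows = 3 → strictly diagonally dominant (convergence guaranteed)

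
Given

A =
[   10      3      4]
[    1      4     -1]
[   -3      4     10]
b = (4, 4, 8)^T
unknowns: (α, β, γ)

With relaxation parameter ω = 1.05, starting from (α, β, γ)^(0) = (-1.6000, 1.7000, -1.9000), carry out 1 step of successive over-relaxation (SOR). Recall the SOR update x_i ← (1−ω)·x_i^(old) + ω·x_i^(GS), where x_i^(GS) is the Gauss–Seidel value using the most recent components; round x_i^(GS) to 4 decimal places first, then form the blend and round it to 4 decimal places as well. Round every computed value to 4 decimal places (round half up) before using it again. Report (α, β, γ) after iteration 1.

Iteration 1:
  α: GS value = (4 - (3)·1.7000 - (4)·-1.9000) / (10) = 0.6500;  α ← (1−ω)·-1.6000 + ω·0.6500 = 0.7625
  β: GS value = (4 - (1)·0.7625 - (-1)·-1.9000) / (4) = 0.3344;  β ← (1−ω)·1.7000 + ω·0.3344 = 0.2661
  γ: GS value = (8 - (-3)·0.7625 - (4)·0.2661) / (10) = 0.9223;  γ ← (1−ω)·-1.9000 + ω·0.9223 = 1.0634

(0.7625, 0.2661, 1.0634)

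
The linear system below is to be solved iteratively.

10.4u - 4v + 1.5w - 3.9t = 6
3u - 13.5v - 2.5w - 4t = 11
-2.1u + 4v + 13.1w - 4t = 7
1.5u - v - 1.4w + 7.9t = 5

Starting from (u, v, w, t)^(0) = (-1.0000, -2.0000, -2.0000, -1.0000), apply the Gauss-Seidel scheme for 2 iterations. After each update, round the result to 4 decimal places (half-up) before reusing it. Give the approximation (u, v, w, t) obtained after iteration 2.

Iteration 1:
  u = (6 - (-4)·-2.0000 - (1.5)·-2.0000 - (-3.9)·-1.0000) / (10.4) = -0.2788
  v = (11 - (3)·-0.2788 - (-2.5)·-2.0000 - (-4)·-1.0000) / (-13.5) = -0.2101
  w = (7 - (-2.1)·-0.2788 - (4)·-0.2101 - (-4)·-1.0000) / (13.1) = 0.2485
  t = (5 - (1.5)·-0.2788 - (-1)·-0.2101 - (-1.4)·0.2485) / (7.9) = 0.7033
Iteration 2:
  u = (6 - (-4)·-0.2101 - (1.5)·0.2485 - (-3.9)·0.7033) / (10.4) = 0.7240
  v = (11 - (3)·0.7240 - (-2.5)·0.2485 - (-4)·0.7033) / (-13.5) = -0.9083
  w = (7 - (-2.1)·0.7240 - (4)·-0.9083 - (-4)·0.7033) / (13.1) = 1.1425
  t = (5 - (1.5)·0.7240 - (-1)·-0.9083 - (-1.4)·1.1425) / (7.9) = 0.5829

(0.7240, -0.9083, 1.1425, 0.5829)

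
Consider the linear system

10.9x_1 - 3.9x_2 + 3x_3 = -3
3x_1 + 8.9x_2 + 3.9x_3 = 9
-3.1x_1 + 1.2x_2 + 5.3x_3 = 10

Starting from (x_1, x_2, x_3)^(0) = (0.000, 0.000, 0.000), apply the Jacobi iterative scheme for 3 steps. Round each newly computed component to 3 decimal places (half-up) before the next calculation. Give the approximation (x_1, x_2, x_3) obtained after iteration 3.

Iteration 1:
  x_1 = (-3 - (-3.9)·0.000 - (3)·0.000) / (10.9) = -0.275
  x_2 = (9 - (3)·0.000 - (3.9)·0.000) / (8.9) = 1.011
  x_3 = (10 - (-3.1)·0.000 - (1.2)·0.000) / (5.3) = 1.887
Iteration 2:
  x_1 = (-3 - (-3.9)·1.011 - (3)·1.887) / (10.9) = -0.433
  x_2 = (9 - (3)·-0.275 - (3.9)·1.887) / (8.9) = 0.277
  x_3 = (10 - (-3.1)·-0.275 - (1.2)·1.011) / (5.3) = 1.497
Iteration 3:
  x_1 = (-3 - (-3.9)·0.277 - (3)·1.497) / (10.9) = -0.588
  x_2 = (9 - (3)·-0.433 - (3.9)·1.497) / (8.9) = 0.501
  x_3 = (10 - (-3.1)·-0.433 - (1.2)·0.277) / (5.3) = 1.571

(-0.588, 0.501, 1.571)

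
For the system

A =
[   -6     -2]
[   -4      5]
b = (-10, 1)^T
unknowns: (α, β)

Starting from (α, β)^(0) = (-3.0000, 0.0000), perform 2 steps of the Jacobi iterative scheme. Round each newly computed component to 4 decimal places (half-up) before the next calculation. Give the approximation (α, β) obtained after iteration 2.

(2.4000, 1.5334)

Iteration 1:
  α = (-10 - (-2)·0.0000) / (-6) = 1.6667
  β = (1 - (-4)·-3.0000) / (5) = -2.2000
Iteration 2:
  α = (-10 - (-2)·-2.2000) / (-6) = 2.4000
  β = (1 - (-4)·1.6667) / (5) = 1.5334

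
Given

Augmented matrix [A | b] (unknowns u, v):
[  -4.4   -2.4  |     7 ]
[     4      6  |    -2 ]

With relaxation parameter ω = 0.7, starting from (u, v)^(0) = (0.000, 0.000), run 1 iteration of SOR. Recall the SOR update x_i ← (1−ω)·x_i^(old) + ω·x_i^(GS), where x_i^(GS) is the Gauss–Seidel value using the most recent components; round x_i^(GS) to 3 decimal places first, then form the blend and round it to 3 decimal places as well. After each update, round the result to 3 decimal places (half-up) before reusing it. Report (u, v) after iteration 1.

(-1.114, 0.286)

Iteration 1:
  u: GS value = (7 - (-2.4)·0.000) / (-4.4) = -1.591;  u ← (1−ω)·0.000 + ω·-1.591 = -1.114
  v: GS value = (-2 - (4)·-1.114) / (6) = 0.409;  v ← (1−ω)·0.000 + ω·0.409 = 0.286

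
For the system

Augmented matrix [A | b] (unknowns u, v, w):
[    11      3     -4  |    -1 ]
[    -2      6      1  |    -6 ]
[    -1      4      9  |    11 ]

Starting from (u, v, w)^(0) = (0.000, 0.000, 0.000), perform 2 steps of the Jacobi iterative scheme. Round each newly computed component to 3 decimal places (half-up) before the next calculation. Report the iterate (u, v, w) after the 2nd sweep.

(0.626, -1.234, 1.657)

Iteration 1:
  u = (-1 - (3)·0.000 - (-4)·0.000) / (11) = -0.091
  v = (-6 - (-2)·0.000 - (1)·0.000) / (6) = -1.000
  w = (11 - (-1)·0.000 - (4)·0.000) / (9) = 1.222
Iteration 2:
  u = (-1 - (3)·-1.000 - (-4)·1.222) / (11) = 0.626
  v = (-6 - (-2)·-0.091 - (1)·1.222) / (6) = -1.234
  w = (11 - (-1)·-0.091 - (4)·-1.000) / (9) = 1.657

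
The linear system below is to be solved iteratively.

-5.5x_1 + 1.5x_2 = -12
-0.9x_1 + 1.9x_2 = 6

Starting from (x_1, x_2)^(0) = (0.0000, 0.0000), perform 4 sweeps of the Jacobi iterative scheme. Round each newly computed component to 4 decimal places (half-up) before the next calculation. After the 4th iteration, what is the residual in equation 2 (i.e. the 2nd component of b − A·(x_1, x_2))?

Iteration 1:
  x_1 = (-12 - (1.5)·0.0000) / (-5.5) = 2.1818
  x_2 = (6 - (-0.9)·0.0000) / (1.9) = 3.1579
Iteration 2:
  x_1 = (-12 - (1.5)·3.1579) / (-5.5) = 3.0431
  x_2 = (6 - (-0.9)·2.1818) / (1.9) = 4.1914
Iteration 3:
  x_1 = (-12 - (1.5)·4.1914) / (-5.5) = 3.3249
  x_2 = (6 - (-0.9)·3.0431) / (1.9) = 4.5994
Iteration 4:
  x_1 = (-12 - (1.5)·4.5994) / (-5.5) = 3.4362
  x_2 = (6 - (-0.9)·3.3249) / (1.9) = 4.7328
Residual b − A·x = (-0.2001, 0.1003)

0.1003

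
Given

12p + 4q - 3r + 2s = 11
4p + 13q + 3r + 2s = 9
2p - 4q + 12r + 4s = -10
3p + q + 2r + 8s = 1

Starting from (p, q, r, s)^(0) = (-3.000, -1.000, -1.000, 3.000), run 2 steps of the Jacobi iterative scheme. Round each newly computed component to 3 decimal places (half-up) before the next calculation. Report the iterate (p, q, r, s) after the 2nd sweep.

(-0.233, 0.673, -0.997, 0.181)

Iteration 1:
  p = (11 - (4)·-1.000 - (-3)·-1.000 - (2)·3.000) / (12) = 0.500
  q = (9 - (4)·-3.000 - (3)·-1.000 - (2)·3.000) / (13) = 1.385
  r = (-10 - (2)·-3.000 - (-4)·-1.000 - (4)·3.000) / (12) = -1.667
  s = (1 - (3)·-3.000 - (1)·-1.000 - (2)·-1.000) / (8) = 1.625
Iteration 2:
  p = (11 - (4)·1.385 - (-3)·-1.667 - (2)·1.625) / (12) = -0.233
  q = (9 - (4)·0.500 - (3)·-1.667 - (2)·1.625) / (13) = 0.673
  r = (-10 - (2)·0.500 - (-4)·1.385 - (4)·1.625) / (12) = -0.997
  s = (1 - (3)·0.500 - (1)·1.385 - (2)·-1.667) / (8) = 0.181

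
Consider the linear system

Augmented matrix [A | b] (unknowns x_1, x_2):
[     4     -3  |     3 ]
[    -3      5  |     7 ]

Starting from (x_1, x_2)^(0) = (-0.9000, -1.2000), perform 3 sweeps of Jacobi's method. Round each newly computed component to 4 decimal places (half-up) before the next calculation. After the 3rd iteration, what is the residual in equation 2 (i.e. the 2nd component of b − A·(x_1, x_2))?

Iteration 1:
  x_1 = (3 - (-3)·-1.2000) / (4) = -0.1500
  x_2 = (7 - (-3)·-0.9000) / (5) = 0.8600
Iteration 2:
  x_1 = (3 - (-3)·0.8600) / (4) = 1.3950
  x_2 = (7 - (-3)·-0.1500) / (5) = 1.3100
Iteration 3:
  x_1 = (3 - (-3)·1.3100) / (4) = 1.7325
  x_2 = (7 - (-3)·1.3950) / (5) = 2.2370
Residual b − A·x = (2.7810, 1.0125)

1.0125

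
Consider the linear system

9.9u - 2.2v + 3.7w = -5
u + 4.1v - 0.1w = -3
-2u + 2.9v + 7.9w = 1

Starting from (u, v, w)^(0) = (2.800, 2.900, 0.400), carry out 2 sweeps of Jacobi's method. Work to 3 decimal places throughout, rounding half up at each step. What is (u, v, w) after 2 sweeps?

(-0.732, -0.735, 0.640)

Iteration 1:
  u = (-5 - (-2.2)·2.900 - (3.7)·0.400) / (9.9) = -0.010
  v = (-3 - (1)·2.800 - (-0.1)·0.400) / (4.1) = -1.405
  w = (1 - (-2)·2.800 - (2.9)·2.900) / (7.9) = -0.229
Iteration 2:
  u = (-5 - (-2.2)·-1.405 - (3.7)·-0.229) / (9.9) = -0.732
  v = (-3 - (1)·-0.010 - (-0.1)·-0.229) / (4.1) = -0.735
  w = (1 - (-2)·-0.010 - (2.9)·-1.405) / (7.9) = 0.640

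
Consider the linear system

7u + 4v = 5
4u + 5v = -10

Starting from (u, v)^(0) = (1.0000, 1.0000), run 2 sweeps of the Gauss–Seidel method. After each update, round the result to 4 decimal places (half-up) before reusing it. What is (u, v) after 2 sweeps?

(1.9225, -3.5380)

Iteration 1:
  u = (5 - (4)·1.0000) / (7) = 0.1429
  v = (-10 - (4)·0.1429) / (5) = -2.1143
Iteration 2:
  u = (5 - (4)·-2.1143) / (7) = 1.9225
  v = (-10 - (4)·1.9225) / (5) = -3.5380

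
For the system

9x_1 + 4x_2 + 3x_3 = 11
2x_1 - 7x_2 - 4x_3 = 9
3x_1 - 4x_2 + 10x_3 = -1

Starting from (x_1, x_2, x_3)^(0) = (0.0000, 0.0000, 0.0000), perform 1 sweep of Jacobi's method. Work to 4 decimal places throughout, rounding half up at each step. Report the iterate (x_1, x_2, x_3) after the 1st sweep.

(1.2222, -1.2857, -0.1000)

Iteration 1:
  x_1 = (11 - (4)·0.0000 - (3)·0.0000) / (9) = 1.2222
  x_2 = (9 - (2)·0.0000 - (-4)·0.0000) / (-7) = -1.2857
  x_3 = (-1 - (3)·0.0000 - (-4)·0.0000) / (10) = -0.1000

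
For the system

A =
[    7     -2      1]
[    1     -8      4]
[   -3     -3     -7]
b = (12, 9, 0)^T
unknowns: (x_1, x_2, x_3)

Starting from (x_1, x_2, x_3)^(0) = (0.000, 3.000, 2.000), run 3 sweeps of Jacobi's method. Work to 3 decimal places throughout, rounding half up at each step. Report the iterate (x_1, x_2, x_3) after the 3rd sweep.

(1.423, -1.355, -0.163)

Iteration 1:
  x_1 = (12 - (-2)·3.000 - (1)·2.000) / (7) = 2.286
  x_2 = (9 - (1)·0.000 - (4)·2.000) / (-8) = -0.125
  x_3 = (0 - (-3)·0.000 - (-3)·3.000) / (-7) = -1.286
Iteration 2:
  x_1 = (12 - (-2)·-0.125 - (1)·-1.286) / (7) = 1.862
  x_2 = (9 - (1)·2.286 - (4)·-1.286) / (-8) = -1.482
  x_3 = (0 - (-3)·2.286 - (-3)·-0.125) / (-7) = -0.926
Iteration 3:
  x_1 = (12 - (-2)·-1.482 - (1)·-0.926) / (7) = 1.423
  x_2 = (9 - (1)·1.862 - (4)·-0.926) / (-8) = -1.355
  x_3 = (0 - (-3)·1.862 - (-3)·-1.482) / (-7) = -0.163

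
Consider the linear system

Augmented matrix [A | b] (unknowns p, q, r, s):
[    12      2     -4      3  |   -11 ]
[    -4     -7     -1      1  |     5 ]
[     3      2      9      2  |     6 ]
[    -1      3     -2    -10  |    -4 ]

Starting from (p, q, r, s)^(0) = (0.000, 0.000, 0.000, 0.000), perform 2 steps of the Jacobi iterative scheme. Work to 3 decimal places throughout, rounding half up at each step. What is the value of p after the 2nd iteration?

Iteration 1:
  p = (-11 - (2)·0.000 - (-4)·0.000 - (3)·0.000) / (12) = -0.917
  q = (5 - (-4)·0.000 - (-1)·0.000 - (1)·0.000) / (-7) = -0.714
  r = (6 - (3)·0.000 - (2)·0.000 - (2)·0.000) / (9) = 0.667
  s = (-4 - (-1)·0.000 - (3)·0.000 - (-2)·0.000) / (-10) = 0.400
Iteration 2:
  p = (-11 - (2)·-0.714 - (-4)·0.667 - (3)·0.400) / (12) = -0.675
  q = (5 - (-4)·-0.917 - (-1)·0.667 - (1)·0.400) / (-7) = -0.228
  r = (6 - (3)·-0.917 - (2)·-0.714 - (2)·0.400) / (9) = 1.042
  s = (-4 - (-1)·-0.917 - (3)·-0.714 - (-2)·0.667) / (-10) = 0.144

-0.675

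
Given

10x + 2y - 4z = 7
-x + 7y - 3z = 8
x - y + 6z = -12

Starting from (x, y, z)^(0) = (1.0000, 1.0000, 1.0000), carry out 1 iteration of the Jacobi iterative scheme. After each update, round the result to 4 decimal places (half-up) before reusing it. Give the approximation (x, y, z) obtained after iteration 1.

(0.9000, 1.7143, -2.0000)

Iteration 1:
  x = (7 - (2)·1.0000 - (-4)·1.0000) / (10) = 0.9000
  y = (8 - (-1)·1.0000 - (-3)·1.0000) / (7) = 1.7143
  z = (-12 - (1)·1.0000 - (-1)·1.0000) / (6) = -2.0000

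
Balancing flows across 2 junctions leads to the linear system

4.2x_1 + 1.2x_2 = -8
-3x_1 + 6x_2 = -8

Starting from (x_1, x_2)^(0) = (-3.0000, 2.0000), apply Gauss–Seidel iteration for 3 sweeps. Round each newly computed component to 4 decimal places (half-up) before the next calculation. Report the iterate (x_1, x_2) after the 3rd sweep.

(-1.3566, -2.0116)

Iteration 1:
  x_1 = (-8 - (1.2)·2.0000) / (4.2) = -2.4762
  x_2 = (-8 - (-3)·-2.4762) / (6) = -2.5714
Iteration 2:
  x_1 = (-8 - (1.2)·-2.5714) / (4.2) = -1.1701
  x_2 = (-8 - (-3)·-1.1701) / (6) = -1.9184
Iteration 3:
  x_1 = (-8 - (1.2)·-1.9184) / (4.2) = -1.3566
  x_2 = (-8 - (-3)·-1.3566) / (6) = -2.0116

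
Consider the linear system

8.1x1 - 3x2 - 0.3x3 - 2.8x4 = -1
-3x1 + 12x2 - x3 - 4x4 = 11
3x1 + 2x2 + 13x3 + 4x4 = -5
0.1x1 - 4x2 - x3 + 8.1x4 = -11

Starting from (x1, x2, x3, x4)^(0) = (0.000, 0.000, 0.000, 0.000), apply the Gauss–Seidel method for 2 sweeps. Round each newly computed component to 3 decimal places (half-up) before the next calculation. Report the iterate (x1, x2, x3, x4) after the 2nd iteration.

(-0.152, 0.511, -0.127, -1.119)

Iteration 1:
  x1 = (-1 - (-3)·0.000 - (-0.3)·0.000 - (-2.8)·0.000) / (8.1) = -0.123
  x2 = (11 - (-3)·-0.123 - (-1)·0.000 - (-4)·0.000) / (12) = 0.886
  x3 = (-5 - (3)·-0.123 - (2)·0.886 - (4)·0.000) / (13) = -0.493
  x4 = (-11 - (0.1)·-0.123 - (-4)·0.886 - (-1)·-0.493) / (8.1) = -0.980
Iteration 2:
  x1 = (-1 - (-3)·0.886 - (-0.3)·-0.493 - (-2.8)·-0.980) / (8.1) = -0.152
  x2 = (11 - (-3)·-0.152 - (-1)·-0.493 - (-4)·-0.980) / (12) = 0.511
  x3 = (-5 - (3)·-0.152 - (2)·0.511 - (4)·-0.980) / (13) = -0.127
  x4 = (-11 - (0.1)·-0.152 - (-4)·0.511 - (-1)·-0.127) / (8.1) = -1.119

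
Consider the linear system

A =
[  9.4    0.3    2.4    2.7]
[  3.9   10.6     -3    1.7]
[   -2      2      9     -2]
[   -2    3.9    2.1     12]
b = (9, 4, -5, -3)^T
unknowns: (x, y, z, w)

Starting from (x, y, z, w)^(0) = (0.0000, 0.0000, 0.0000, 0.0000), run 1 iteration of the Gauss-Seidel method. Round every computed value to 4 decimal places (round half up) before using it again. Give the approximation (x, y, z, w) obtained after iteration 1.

(0.9574, 0.0251, -0.3484, -0.0376)

Iteration 1:
  x = (9 - (0.3)·0.0000 - (2.4)·0.0000 - (2.7)·0.0000) / (9.4) = 0.9574
  y = (4 - (3.9)·0.9574 - (-3)·0.0000 - (1.7)·0.0000) / (10.6) = 0.0251
  z = (-5 - (-2)·0.9574 - (2)·0.0251 - (-2)·0.0000) / (9) = -0.3484
  w = (-3 - (-2)·0.9574 - (3.9)·0.0251 - (2.1)·-0.3484) / (12) = -0.0376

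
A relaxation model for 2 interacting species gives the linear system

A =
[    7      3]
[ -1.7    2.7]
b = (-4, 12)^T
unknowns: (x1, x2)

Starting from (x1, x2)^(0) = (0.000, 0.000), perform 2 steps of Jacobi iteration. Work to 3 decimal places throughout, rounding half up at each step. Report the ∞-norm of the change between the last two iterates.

1.905

Iteration 1:
  x1 = (-4 - (3)·0.000) / (7) = -0.571
  x2 = (12 - (-1.7)·0.000) / (2.7) = 4.444
Iteration 2:
  x1 = (-4 - (3)·4.444) / (7) = -2.476
  x2 = (12 - (-1.7)·-0.571) / (2.7) = 4.085
Change: (-1.905, -0.359) → max |·| = 1.905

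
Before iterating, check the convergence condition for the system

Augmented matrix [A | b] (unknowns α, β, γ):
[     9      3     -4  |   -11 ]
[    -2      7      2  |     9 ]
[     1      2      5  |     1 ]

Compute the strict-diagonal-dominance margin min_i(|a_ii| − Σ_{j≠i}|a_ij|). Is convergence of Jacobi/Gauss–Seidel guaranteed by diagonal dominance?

row 1: |9| − (3+4) = 2
row 2: |7| − (2+2) = 3
row 3: |5| − (1+2) = 2
minimum over rows = 2 → strictly diagonally dominant (convergence guaranteed)

2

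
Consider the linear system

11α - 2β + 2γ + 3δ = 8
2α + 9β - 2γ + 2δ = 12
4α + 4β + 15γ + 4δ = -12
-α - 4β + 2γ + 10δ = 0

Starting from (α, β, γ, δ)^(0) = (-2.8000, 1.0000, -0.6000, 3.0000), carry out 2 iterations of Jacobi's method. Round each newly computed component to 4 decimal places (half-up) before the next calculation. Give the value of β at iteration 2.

0.9867

Iteration 1:
  α = (8 - (-2)·1.0000 - (2)·-0.6000 - (3)·3.0000) / (11) = 0.2000
  β = (12 - (2)·-2.8000 - (-2)·-0.6000 - (2)·3.0000) / (9) = 1.1556
  γ = (-12 - (4)·-2.8000 - (4)·1.0000 - (4)·3.0000) / (15) = -1.1200
  δ = (0 - (-1)·-2.8000 - (-4)·1.0000 - (2)·-0.6000) / (10) = 0.2400
Iteration 2:
  α = (8 - (-2)·1.1556 - (2)·-1.1200 - (3)·0.2400) / (11) = 1.0756
  β = (12 - (2)·0.2000 - (-2)·-1.1200 - (2)·0.2400) / (9) = 0.9867
  γ = (-12 - (4)·0.2000 - (4)·1.1556 - (4)·0.2400) / (15) = -1.2255
  δ = (0 - (-1)·0.2000 - (-4)·1.1556 - (2)·-1.1200) / (10) = 0.7062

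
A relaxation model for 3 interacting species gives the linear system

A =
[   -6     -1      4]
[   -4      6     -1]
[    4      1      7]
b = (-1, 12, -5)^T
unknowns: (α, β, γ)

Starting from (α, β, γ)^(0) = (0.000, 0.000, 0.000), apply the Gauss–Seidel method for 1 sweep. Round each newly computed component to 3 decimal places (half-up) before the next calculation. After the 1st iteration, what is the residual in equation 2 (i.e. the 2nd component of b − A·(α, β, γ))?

-1.109

Iteration 1:
  α = (-1 - (-1)·0.000 - (4)·0.000) / (-6) = 0.167
  β = (12 - (-4)·0.167 - (-1)·0.000) / (6) = 2.111
  γ = (-5 - (4)·0.167 - (1)·2.111) / (7) = -1.111
Residual b − A·x = (6.557, -1.109, -0.002)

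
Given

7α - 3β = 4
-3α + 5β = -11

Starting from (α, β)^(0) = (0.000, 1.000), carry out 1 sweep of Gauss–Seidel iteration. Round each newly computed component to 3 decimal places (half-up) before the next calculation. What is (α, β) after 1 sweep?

Iteration 1:
  α = (4 - (-3)·1.000) / (7) = 1.000
  β = (-11 - (-3)·1.000) / (5) = -1.600

(1.000, -1.600)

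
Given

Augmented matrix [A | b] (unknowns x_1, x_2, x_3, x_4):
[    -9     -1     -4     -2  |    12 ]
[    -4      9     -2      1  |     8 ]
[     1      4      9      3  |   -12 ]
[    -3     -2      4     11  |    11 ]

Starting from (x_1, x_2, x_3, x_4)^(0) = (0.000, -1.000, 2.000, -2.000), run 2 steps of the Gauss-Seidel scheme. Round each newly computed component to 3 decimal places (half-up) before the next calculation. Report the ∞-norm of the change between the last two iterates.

0.790

Iteration 1:
  x_1 = (12 - (-1)·-1.000 - (-4)·2.000 - (-2)·-2.000) / (-9) = -1.667
  x_2 = (8 - (-4)·-1.667 - (-2)·2.000 - (1)·-2.000) / (9) = 0.815
  x_3 = (-12 - (1)·-1.667 - (4)·0.815 - (3)·-2.000) / (9) = -0.844
  x_4 = (11 - (-3)·-1.667 - (-2)·0.815 - (4)·-0.844) / (11) = 1.000
Iteration 2:
  x_1 = (12 - (-1)·0.815 - (-4)·-0.844 - (-2)·1.000) / (-9) = -1.271
  x_2 = (8 - (-4)·-1.271 - (-2)·-0.844 - (1)·1.000) / (9) = 0.025
  x_3 = (-12 - (1)·-1.271 - (4)·0.025 - (3)·1.000) / (9) = -1.537
  x_4 = (11 - (-3)·-1.271 - (-2)·0.025 - (4)·-1.537) / (11) = 1.217
Change: (0.396, -0.790, -0.693, 0.217) → max |·| = 0.790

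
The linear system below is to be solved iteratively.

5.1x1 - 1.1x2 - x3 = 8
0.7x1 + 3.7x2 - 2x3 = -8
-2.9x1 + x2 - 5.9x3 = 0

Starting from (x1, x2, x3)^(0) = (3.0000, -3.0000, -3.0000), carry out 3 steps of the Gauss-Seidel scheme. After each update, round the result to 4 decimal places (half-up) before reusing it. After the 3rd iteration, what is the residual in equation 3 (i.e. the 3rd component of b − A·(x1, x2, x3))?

0.0002

Iteration 1:
  x1 = (8 - (-1.1)·-3.0000 - (-1)·-3.0000) / (5.1) = 0.3333
  x2 = (-8 - (0.7)·0.3333 - (-2)·-3.0000) / (3.7) = -3.8468
  x3 = (0 - (-2.9)·0.3333 - (1)·-3.8468) / (-5.9) = -0.8158
Iteration 2:
  x1 = (8 - (-1.1)·-3.8468 - (-1)·-0.8158) / (5.1) = 0.5790
  x2 = (-8 - (0.7)·0.5790 - (-2)·-0.8158) / (3.7) = -2.7127
  x3 = (0 - (-2.9)·0.5790 - (1)·-2.7127) / (-5.9) = -0.7444
Iteration 3:
  x1 = (8 - (-1.1)·-2.7127 - (-1)·-0.7444) / (5.1) = 0.8376
  x2 = (-8 - (0.7)·0.8376 - (-2)·-0.7444) / (3.7) = -2.7230
  x3 = (0 - (-2.9)·0.8376 - (1)·-2.7230) / (-5.9) = -0.8732
Residual b − A·x = (-0.1403, -0.2576, 0.0002)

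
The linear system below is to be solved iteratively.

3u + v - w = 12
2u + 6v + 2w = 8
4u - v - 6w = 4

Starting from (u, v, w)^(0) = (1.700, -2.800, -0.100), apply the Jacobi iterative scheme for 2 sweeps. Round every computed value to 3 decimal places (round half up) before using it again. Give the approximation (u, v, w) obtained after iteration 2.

(4.044, -0.611, 2.467)

Iteration 1:
  u = (12 - (1)·-2.800 - (-1)·-0.100) / (3) = 4.900
  v = (8 - (2)·1.700 - (2)·-0.100) / (6) = 0.800
  w = (4 - (4)·1.700 - (-1)·-2.800) / (-6) = 0.933
Iteration 2:
  u = (12 - (1)·0.800 - (-1)·0.933) / (3) = 4.044
  v = (8 - (2)·4.900 - (2)·0.933) / (6) = -0.611
  w = (4 - (4)·4.900 - (-1)·0.800) / (-6) = 2.467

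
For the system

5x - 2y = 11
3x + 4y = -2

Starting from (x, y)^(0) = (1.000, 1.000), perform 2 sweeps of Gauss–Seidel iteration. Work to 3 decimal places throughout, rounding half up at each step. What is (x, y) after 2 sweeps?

(1.220, -1.415)

Iteration 1:
  x = (11 - (-2)·1.000) / (5) = 2.600
  y = (-2 - (3)·2.600) / (4) = -2.450
Iteration 2:
  x = (11 - (-2)·-2.450) / (5) = 1.220
  y = (-2 - (3)·1.220) / (4) = -1.415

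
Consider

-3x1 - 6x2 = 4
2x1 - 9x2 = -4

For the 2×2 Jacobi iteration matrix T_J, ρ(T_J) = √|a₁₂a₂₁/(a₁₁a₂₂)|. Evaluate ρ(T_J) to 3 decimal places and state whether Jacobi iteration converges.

a₁₂a₂₁/(a₁₁a₂₂) = (-6)·(2) / ((-3)·(-9)) = -0.444444
ρ = √|-0.444444| = √0.444444 = 0.667
ρ < 1, so Jacobi converges

0.667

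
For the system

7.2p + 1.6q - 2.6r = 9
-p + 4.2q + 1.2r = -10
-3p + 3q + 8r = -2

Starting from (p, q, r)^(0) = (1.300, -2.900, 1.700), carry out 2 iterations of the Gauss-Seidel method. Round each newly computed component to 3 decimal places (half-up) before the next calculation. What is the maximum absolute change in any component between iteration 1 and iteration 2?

0.197

Iteration 1:
  p = (9 - (1.6)·-2.900 - (-2.6)·1.700) / (7.2) = 2.508
  q = (-10 - (-1)·2.508 - (1.2)·1.700) / (4.2) = -2.270
  r = (-2 - (-3)·2.508 - (3)·-2.270) / (8) = 1.542
Iteration 2:
  p = (9 - (1.6)·-2.270 - (-2.6)·1.542) / (7.2) = 2.311
  q = (-10 - (-1)·2.311 - (1.2)·1.542) / (4.2) = -2.271
  r = (-2 - (-3)·2.311 - (3)·-2.271) / (8) = 1.468
Change: (-0.197, -0.001, -0.074) → max |·| = 0.197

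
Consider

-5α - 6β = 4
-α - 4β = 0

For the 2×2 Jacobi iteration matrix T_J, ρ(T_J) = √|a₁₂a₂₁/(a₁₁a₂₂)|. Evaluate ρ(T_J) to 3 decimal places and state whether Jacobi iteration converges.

0.548

a₁₂a₂₁/(a₁₁a₂₂) = (-6)·(-1) / ((-5)·(-4)) = 0.300000
ρ = √|0.300000| = √0.300000 = 0.548
ρ < 1, so Jacobi converges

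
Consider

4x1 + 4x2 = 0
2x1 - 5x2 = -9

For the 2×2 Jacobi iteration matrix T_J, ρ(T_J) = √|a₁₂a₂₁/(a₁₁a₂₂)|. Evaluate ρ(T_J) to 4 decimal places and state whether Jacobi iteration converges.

0.6325

a₁₂a₂₁/(a₁₁a₂₂) = (4)·(2) / ((4)·(-5)) = -0.400000
ρ = √|-0.400000| = √0.400000 = 0.6325
ρ < 1, so Jacobi converges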